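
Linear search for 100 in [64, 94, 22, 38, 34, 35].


i=0: 64!=100
i=1: 94!=100
i=2: 22!=100
i=3: 38!=100
i=4: 34!=100
i=5: 35!=100

Not found, 6 comps


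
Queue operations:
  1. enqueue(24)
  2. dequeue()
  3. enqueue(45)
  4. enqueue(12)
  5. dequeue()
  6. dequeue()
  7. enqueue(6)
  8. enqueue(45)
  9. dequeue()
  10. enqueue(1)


enqueue(24) -> [24]
dequeue()->24, []
enqueue(45) -> [45]
enqueue(12) -> [45, 12]
dequeue()->45, [12]
dequeue()->12, []
enqueue(6) -> [6]
enqueue(45) -> [6, 45]
dequeue()->6, [45]
enqueue(1) -> [45, 1]

Final queue: [45, 1]


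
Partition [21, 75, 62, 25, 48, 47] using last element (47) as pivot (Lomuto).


Pivot: 47
  21 <= 47: advance i (no swap)
  25 <= 47: swap -> [21, 25, 62, 75, 48, 47]
Place pivot at 2: [21, 25, 47, 75, 48, 62]

Partitioned: [21, 25, 47, 75, 48, 62]


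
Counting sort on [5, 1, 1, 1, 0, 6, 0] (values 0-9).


Input: [5, 1, 1, 1, 0, 6, 0]
Counts: [2, 3, 0, 0, 0, 1, 1, 0, 0, 0]

Sorted: [0, 0, 1, 1, 1, 5, 6]


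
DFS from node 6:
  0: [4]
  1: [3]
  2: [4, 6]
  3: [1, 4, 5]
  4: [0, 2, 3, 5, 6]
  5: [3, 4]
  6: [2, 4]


Visit 6, push [4, 2]
Visit 2, push [4]
Visit 4, push [5, 3, 0]
Visit 0, push []
Visit 3, push [5, 1]
Visit 1, push []
Visit 5, push []

DFS order: [6, 2, 4, 0, 3, 1, 5]


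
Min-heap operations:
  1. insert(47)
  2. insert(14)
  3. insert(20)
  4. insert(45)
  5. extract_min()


insert(47) -> [47]
insert(14) -> [14, 47]
insert(20) -> [14, 47, 20]
insert(45) -> [14, 45, 20, 47]
extract_min()->14, [20, 45, 47]

Final heap: [20, 45, 47]


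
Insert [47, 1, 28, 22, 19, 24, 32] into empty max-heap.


Insert 47: [47]
Insert 1: [47, 1]
Insert 28: [47, 1, 28]
Insert 22: [47, 22, 28, 1]
Insert 19: [47, 22, 28, 1, 19]
Insert 24: [47, 22, 28, 1, 19, 24]
Insert 32: [47, 22, 32, 1, 19, 24, 28]

Final heap: [47, 22, 32, 1, 19, 24, 28]


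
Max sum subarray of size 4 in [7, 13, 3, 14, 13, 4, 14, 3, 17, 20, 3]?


[0:4]: 37
[1:5]: 43
[2:6]: 34
[3:7]: 45
[4:8]: 34
[5:9]: 38
[6:10]: 54
[7:11]: 43

Max: 54 at [6:10]


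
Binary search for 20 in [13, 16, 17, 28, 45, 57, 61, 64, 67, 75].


Step 1: lo=0, hi=9, mid=4, val=45
Step 2: lo=0, hi=3, mid=1, val=16
Step 3: lo=2, hi=3, mid=2, val=17
Step 4: lo=3, hi=3, mid=3, val=28

Not found


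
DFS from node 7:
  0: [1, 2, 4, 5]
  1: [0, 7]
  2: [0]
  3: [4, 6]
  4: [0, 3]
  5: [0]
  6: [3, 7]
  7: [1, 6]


Visit 7, push [6, 1]
Visit 1, push [0]
Visit 0, push [5, 4, 2]
Visit 2, push []
Visit 4, push [3]
Visit 3, push [6]
Visit 6, push []
Visit 5, push []

DFS order: [7, 1, 0, 2, 4, 3, 6, 5]


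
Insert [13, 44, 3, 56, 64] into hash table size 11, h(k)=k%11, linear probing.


Insert 13: h=2 -> slot 2
Insert 44: h=0 -> slot 0
Insert 3: h=3 -> slot 3
Insert 56: h=1 -> slot 1
Insert 64: h=9 -> slot 9

Table: [44, 56, 13, 3, None, None, None, None, None, 64, None]


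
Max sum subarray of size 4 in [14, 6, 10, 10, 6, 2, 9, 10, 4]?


[0:4]: 40
[1:5]: 32
[2:6]: 28
[3:7]: 27
[4:8]: 27
[5:9]: 25

Max: 40 at [0:4]


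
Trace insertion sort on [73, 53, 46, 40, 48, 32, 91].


Initial: [73, 53, 46, 40, 48, 32, 91]
Insert 53: [53, 73, 46, 40, 48, 32, 91]
Insert 46: [46, 53, 73, 40, 48, 32, 91]
Insert 40: [40, 46, 53, 73, 48, 32, 91]
Insert 48: [40, 46, 48, 53, 73, 32, 91]
Insert 32: [32, 40, 46, 48, 53, 73, 91]
Insert 91: [32, 40, 46, 48, 53, 73, 91]

Sorted: [32, 40, 46, 48, 53, 73, 91]


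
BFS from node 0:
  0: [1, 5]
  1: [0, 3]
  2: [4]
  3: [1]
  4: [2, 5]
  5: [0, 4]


Visit 0, enqueue [1, 5]
Visit 1, enqueue [3]
Visit 5, enqueue [4]
Visit 3, enqueue []
Visit 4, enqueue [2]
Visit 2, enqueue []

BFS order: [0, 1, 5, 3, 4, 2]


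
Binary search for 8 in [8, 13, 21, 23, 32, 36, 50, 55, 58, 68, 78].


Step 1: lo=0, hi=10, mid=5, val=36
Step 2: lo=0, hi=4, mid=2, val=21
Step 3: lo=0, hi=1, mid=0, val=8

Found at index 0


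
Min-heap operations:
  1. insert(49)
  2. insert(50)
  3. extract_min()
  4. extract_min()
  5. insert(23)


insert(49) -> [49]
insert(50) -> [49, 50]
extract_min()->49, [50]
extract_min()->50, []
insert(23) -> [23]

Final heap: [23]


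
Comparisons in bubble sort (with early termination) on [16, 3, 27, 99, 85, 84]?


Algorithm: bubble sort (with early termination)
Input: [16, 3, 27, 99, 85, 84]
Sorted: [3, 16, 27, 84, 85, 99]

12


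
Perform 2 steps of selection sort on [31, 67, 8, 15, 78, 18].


Initial: [31, 67, 8, 15, 78, 18]
Step 1: min=8 at 2
  Swap: [8, 67, 31, 15, 78, 18]
Step 2: min=15 at 3
  Swap: [8, 15, 31, 67, 78, 18]

After 2 steps: [8, 15, 31, 67, 78, 18]


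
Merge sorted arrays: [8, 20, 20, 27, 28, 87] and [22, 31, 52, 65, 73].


Take 8 from A
Take 20 from A
Take 20 from A
Take 22 from B
Take 27 from A
Take 28 from A
Take 31 from B
Take 52 from B
Take 65 from B
Take 73 from B

Merged: [8, 20, 20, 22, 27, 28, 31, 52, 65, 73, 87]


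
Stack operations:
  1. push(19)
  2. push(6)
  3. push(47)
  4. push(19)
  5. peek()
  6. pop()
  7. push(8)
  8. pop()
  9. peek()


push(19) -> [19]
push(6) -> [19, 6]
push(47) -> [19, 6, 47]
push(19) -> [19, 6, 47, 19]
peek()->19
pop()->19, [19, 6, 47]
push(8) -> [19, 6, 47, 8]
pop()->8, [19, 6, 47]
peek()->47

Final stack: [19, 6, 47]


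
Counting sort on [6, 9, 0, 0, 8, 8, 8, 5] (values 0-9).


Input: [6, 9, 0, 0, 8, 8, 8, 5]
Counts: [2, 0, 0, 0, 0, 1, 1, 0, 3, 1]

Sorted: [0, 0, 5, 6, 8, 8, 8, 9]


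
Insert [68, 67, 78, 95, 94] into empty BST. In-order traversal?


Insert 68: root
Insert 67: L from 68
Insert 78: R from 68
Insert 95: R from 68 -> R from 78
Insert 94: R from 68 -> R from 78 -> L from 95

In-order: [67, 68, 78, 94, 95]


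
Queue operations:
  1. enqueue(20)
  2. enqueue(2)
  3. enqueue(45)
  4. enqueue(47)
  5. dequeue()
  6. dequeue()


enqueue(20) -> [20]
enqueue(2) -> [20, 2]
enqueue(45) -> [20, 2, 45]
enqueue(47) -> [20, 2, 45, 47]
dequeue()->20, [2, 45, 47]
dequeue()->2, [45, 47]

Final queue: [45, 47]


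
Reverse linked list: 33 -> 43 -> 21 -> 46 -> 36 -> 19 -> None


Step 1: curr=33, set curr.next=prev(None) | reversed so far: 33
Step 2: curr=43, set curr.next=prev(33) | reversed so far: 43 -> 33
Step 3: curr=21, set curr.next=prev(43) | reversed so far: 21 -> 43 -> 33
Step 4: curr=46, set curr.next=prev(21) | reversed so far: 46 -> 21 -> 43 -> 33
Step 5: curr=36, set curr.next=prev(46) | reversed so far: 36 -> 46 -> 21 -> 43 -> 33
Step 6: curr=19, set curr.next=prev(36) | reversed so far: 19 -> 36 -> 46 -> 21 -> 43 -> 33

19 -> 36 -> 46 -> 21 -> 43 -> 33 -> None


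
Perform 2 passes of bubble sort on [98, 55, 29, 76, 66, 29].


Initial: [98, 55, 29, 76, 66, 29]
Pass 1: [55, 29, 76, 66, 29, 98] (5 swaps)
Pass 2: [29, 55, 66, 29, 76, 98] (3 swaps)

After 2 passes: [29, 55, 66, 29, 76, 98]


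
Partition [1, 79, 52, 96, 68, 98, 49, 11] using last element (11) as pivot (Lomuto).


Pivot: 11
  1 <= 11: advance i (no swap)
Place pivot at 1: [1, 11, 52, 96, 68, 98, 49, 79]

Partitioned: [1, 11, 52, 96, 68, 98, 49, 79]


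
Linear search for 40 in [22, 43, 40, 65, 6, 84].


i=0: 22!=40
i=1: 43!=40
i=2: 40==40 found!

Found at 2, 3 comps


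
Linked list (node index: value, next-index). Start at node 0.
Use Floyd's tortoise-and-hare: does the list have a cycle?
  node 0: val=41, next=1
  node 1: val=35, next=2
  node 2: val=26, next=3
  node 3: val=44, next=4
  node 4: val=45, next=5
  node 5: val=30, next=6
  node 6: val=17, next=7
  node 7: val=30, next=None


Floyd's tortoise (slow, +1) and hare (fast, +2):
  init: slow=0, fast=0
  step 1: slow=1, fast=2
  step 2: slow=2, fast=4
  step 3: slow=3, fast=6
  step 4: fast 6->7->None, no cycle

Cycle: no


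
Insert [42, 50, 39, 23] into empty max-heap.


Insert 42: [42]
Insert 50: [50, 42]
Insert 39: [50, 42, 39]
Insert 23: [50, 42, 39, 23]

Final heap: [50, 42, 39, 23]


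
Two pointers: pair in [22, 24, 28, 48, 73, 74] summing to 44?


lo=0(22)+hi=5(74)=96
lo=0(22)+hi=4(73)=95
lo=0(22)+hi=3(48)=70
lo=0(22)+hi=2(28)=50
lo=0(22)+hi=1(24)=46

No pair found


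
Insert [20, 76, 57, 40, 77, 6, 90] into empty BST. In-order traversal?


Insert 20: root
Insert 76: R from 20
Insert 57: R from 20 -> L from 76
Insert 40: R from 20 -> L from 76 -> L from 57
Insert 77: R from 20 -> R from 76
Insert 6: L from 20
Insert 90: R from 20 -> R from 76 -> R from 77

In-order: [6, 20, 40, 57, 76, 77, 90]


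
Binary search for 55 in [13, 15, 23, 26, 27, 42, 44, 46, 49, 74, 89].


Step 1: lo=0, hi=10, mid=5, val=42
Step 2: lo=6, hi=10, mid=8, val=49
Step 3: lo=9, hi=10, mid=9, val=74

Not found


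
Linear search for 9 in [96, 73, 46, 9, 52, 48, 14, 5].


i=0: 96!=9
i=1: 73!=9
i=2: 46!=9
i=3: 9==9 found!

Found at 3, 4 comps


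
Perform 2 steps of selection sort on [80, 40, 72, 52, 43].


Initial: [80, 40, 72, 52, 43]
Step 1: min=40 at 1
  Swap: [40, 80, 72, 52, 43]
Step 2: min=43 at 4
  Swap: [40, 43, 72, 52, 80]

After 2 steps: [40, 43, 72, 52, 80]


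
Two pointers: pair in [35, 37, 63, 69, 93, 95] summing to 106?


lo=0(35)+hi=5(95)=130
lo=0(35)+hi=4(93)=128
lo=0(35)+hi=3(69)=104
lo=1(37)+hi=3(69)=106

Yes: 37+69=106


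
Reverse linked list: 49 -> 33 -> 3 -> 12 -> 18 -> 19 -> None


Step 1: curr=49, set curr.next=prev(None) | reversed so far: 49
Step 2: curr=33, set curr.next=prev(49) | reversed so far: 33 -> 49
Step 3: curr=3, set curr.next=prev(33) | reversed so far: 3 -> 33 -> 49
Step 4: curr=12, set curr.next=prev(3) | reversed so far: 12 -> 3 -> 33 -> 49
Step 5: curr=18, set curr.next=prev(12) | reversed so far: 18 -> 12 -> 3 -> 33 -> 49
Step 6: curr=19, set curr.next=prev(18) | reversed so far: 19 -> 18 -> 12 -> 3 -> 33 -> 49

19 -> 18 -> 12 -> 3 -> 33 -> 49 -> None


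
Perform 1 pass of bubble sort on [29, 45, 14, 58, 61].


Initial: [29, 45, 14, 58, 61]
Pass 1: [29, 14, 45, 58, 61] (1 swaps)

After 1 pass: [29, 14, 45, 58, 61]


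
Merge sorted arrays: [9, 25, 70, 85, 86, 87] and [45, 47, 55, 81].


Take 9 from A
Take 25 from A
Take 45 from B
Take 47 from B
Take 55 from B
Take 70 from A
Take 81 from B

Merged: [9, 25, 45, 47, 55, 70, 81, 85, 86, 87]


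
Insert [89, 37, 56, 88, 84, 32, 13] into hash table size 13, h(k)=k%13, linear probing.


Insert 89: h=11 -> slot 11
Insert 37: h=11, 1 probes -> slot 12
Insert 56: h=4 -> slot 4
Insert 88: h=10 -> slot 10
Insert 84: h=6 -> slot 6
Insert 32: h=6, 1 probes -> slot 7
Insert 13: h=0 -> slot 0

Table: [13, None, None, None, 56, None, 84, 32, None, None, 88, 89, 37]


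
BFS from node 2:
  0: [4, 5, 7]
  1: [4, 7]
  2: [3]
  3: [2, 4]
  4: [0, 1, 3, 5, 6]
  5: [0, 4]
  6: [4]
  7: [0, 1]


Visit 2, enqueue [3]
Visit 3, enqueue [4]
Visit 4, enqueue [0, 1, 5, 6]
Visit 0, enqueue [7]
Visit 1, enqueue []
Visit 5, enqueue []
Visit 6, enqueue []
Visit 7, enqueue []

BFS order: [2, 3, 4, 0, 1, 5, 6, 7]


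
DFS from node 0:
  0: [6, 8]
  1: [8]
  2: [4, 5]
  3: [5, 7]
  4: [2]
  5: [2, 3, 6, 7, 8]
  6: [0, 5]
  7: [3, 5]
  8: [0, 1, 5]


Visit 0, push [8, 6]
Visit 6, push [5]
Visit 5, push [8, 7, 3, 2]
Visit 2, push [4]
Visit 4, push []
Visit 3, push [7]
Visit 7, push []
Visit 8, push [1]
Visit 1, push []

DFS order: [0, 6, 5, 2, 4, 3, 7, 8, 1]


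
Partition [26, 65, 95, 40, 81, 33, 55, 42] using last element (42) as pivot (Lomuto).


Pivot: 42
  26 <= 42: advance i (no swap)
  40 <= 42: swap -> [26, 40, 95, 65, 81, 33, 55, 42]
  33 <= 42: swap -> [26, 40, 33, 65, 81, 95, 55, 42]
Place pivot at 3: [26, 40, 33, 42, 81, 95, 55, 65]

Partitioned: [26, 40, 33, 42, 81, 95, 55, 65]


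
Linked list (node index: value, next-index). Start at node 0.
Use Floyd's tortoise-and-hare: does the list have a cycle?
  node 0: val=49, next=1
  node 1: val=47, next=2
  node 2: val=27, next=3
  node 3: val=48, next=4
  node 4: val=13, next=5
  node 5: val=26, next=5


Floyd's tortoise (slow, +1) and hare (fast, +2):
  init: slow=0, fast=0
  step 1: slow=1, fast=2
  step 2: slow=2, fast=4
  step 3: slow=3, fast=5
  step 4: slow=4, fast=5
  step 5: slow=5, fast=5
  slow == fast at node 5: cycle detected

Cycle: yes


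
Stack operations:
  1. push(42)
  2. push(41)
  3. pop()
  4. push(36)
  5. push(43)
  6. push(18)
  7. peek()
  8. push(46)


push(42) -> [42]
push(41) -> [42, 41]
pop()->41, [42]
push(36) -> [42, 36]
push(43) -> [42, 36, 43]
push(18) -> [42, 36, 43, 18]
peek()->18
push(46) -> [42, 36, 43, 18, 46]

Final stack: [42, 36, 43, 18, 46]


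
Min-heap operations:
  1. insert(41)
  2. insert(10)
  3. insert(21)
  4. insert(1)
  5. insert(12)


insert(41) -> [41]
insert(10) -> [10, 41]
insert(21) -> [10, 41, 21]
insert(1) -> [1, 10, 21, 41]
insert(12) -> [1, 10, 21, 41, 12]

Final heap: [1, 10, 21, 41, 12]


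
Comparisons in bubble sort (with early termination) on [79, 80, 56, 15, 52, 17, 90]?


Algorithm: bubble sort (with early termination)
Input: [79, 80, 56, 15, 52, 17, 90]
Sorted: [15, 17, 52, 56, 79, 80, 90]

20


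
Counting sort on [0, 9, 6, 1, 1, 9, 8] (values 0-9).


Input: [0, 9, 6, 1, 1, 9, 8]
Counts: [1, 2, 0, 0, 0, 0, 1, 0, 1, 2]

Sorted: [0, 1, 1, 6, 8, 9, 9]


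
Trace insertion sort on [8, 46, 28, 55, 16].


Initial: [8, 46, 28, 55, 16]
Insert 46: [8, 46, 28, 55, 16]
Insert 28: [8, 28, 46, 55, 16]
Insert 55: [8, 28, 46, 55, 16]
Insert 16: [8, 16, 28, 46, 55]

Sorted: [8, 16, 28, 46, 55]


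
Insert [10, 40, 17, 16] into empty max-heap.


Insert 10: [10]
Insert 40: [40, 10]
Insert 17: [40, 10, 17]
Insert 16: [40, 16, 17, 10]

Final heap: [40, 16, 17, 10]


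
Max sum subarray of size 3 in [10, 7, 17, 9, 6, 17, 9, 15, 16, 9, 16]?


[0:3]: 34
[1:4]: 33
[2:5]: 32
[3:6]: 32
[4:7]: 32
[5:8]: 41
[6:9]: 40
[7:10]: 40
[8:11]: 41

Max: 41 at [5:8]


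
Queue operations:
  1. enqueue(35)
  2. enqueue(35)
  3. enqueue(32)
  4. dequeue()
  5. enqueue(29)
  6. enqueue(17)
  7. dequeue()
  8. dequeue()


enqueue(35) -> [35]
enqueue(35) -> [35, 35]
enqueue(32) -> [35, 35, 32]
dequeue()->35, [35, 32]
enqueue(29) -> [35, 32, 29]
enqueue(17) -> [35, 32, 29, 17]
dequeue()->35, [32, 29, 17]
dequeue()->32, [29, 17]

Final queue: [29, 17]


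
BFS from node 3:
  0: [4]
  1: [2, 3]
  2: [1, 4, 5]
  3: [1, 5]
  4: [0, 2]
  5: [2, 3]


Visit 3, enqueue [1, 5]
Visit 1, enqueue [2]
Visit 5, enqueue []
Visit 2, enqueue [4]
Visit 4, enqueue [0]
Visit 0, enqueue []

BFS order: [3, 1, 5, 2, 4, 0]


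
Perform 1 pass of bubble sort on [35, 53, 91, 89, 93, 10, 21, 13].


Initial: [35, 53, 91, 89, 93, 10, 21, 13]
Pass 1: [35, 53, 89, 91, 10, 21, 13, 93] (4 swaps)

After 1 pass: [35, 53, 89, 91, 10, 21, 13, 93]


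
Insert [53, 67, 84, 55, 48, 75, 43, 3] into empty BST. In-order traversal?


Insert 53: root
Insert 67: R from 53
Insert 84: R from 53 -> R from 67
Insert 55: R from 53 -> L from 67
Insert 48: L from 53
Insert 75: R from 53 -> R from 67 -> L from 84
Insert 43: L from 53 -> L from 48
Insert 3: L from 53 -> L from 48 -> L from 43

In-order: [3, 43, 48, 53, 55, 67, 75, 84]


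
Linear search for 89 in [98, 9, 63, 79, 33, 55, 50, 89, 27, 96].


i=0: 98!=89
i=1: 9!=89
i=2: 63!=89
i=3: 79!=89
i=4: 33!=89
i=5: 55!=89
i=6: 50!=89
i=7: 89==89 found!

Found at 7, 8 comps


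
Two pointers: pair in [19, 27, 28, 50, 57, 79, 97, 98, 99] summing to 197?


lo=0(19)+hi=8(99)=118
lo=1(27)+hi=8(99)=126
lo=2(28)+hi=8(99)=127
lo=3(50)+hi=8(99)=149
lo=4(57)+hi=8(99)=156
lo=5(79)+hi=8(99)=178
lo=6(97)+hi=8(99)=196
lo=7(98)+hi=8(99)=197

Yes: 98+99=197


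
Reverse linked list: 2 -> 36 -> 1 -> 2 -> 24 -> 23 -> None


Step 1: curr=2, set curr.next=prev(None) | reversed so far: 2
Step 2: curr=36, set curr.next=prev(2) | reversed so far: 36 -> 2
Step 3: curr=1, set curr.next=prev(36) | reversed so far: 1 -> 36 -> 2
Step 4: curr=2, set curr.next=prev(1) | reversed so far: 2 -> 1 -> 36 -> 2
Step 5: curr=24, set curr.next=prev(2) | reversed so far: 24 -> 2 -> 1 -> 36 -> 2
Step 6: curr=23, set curr.next=prev(24) | reversed so far: 23 -> 24 -> 2 -> 1 -> 36 -> 2

23 -> 24 -> 2 -> 1 -> 36 -> 2 -> None


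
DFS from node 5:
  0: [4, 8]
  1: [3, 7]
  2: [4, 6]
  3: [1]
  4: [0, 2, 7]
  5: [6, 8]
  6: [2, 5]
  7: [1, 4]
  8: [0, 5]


Visit 5, push [8, 6]
Visit 6, push [2]
Visit 2, push [4]
Visit 4, push [7, 0]
Visit 0, push [8]
Visit 8, push []
Visit 7, push [1]
Visit 1, push [3]
Visit 3, push []

DFS order: [5, 6, 2, 4, 0, 8, 7, 1, 3]


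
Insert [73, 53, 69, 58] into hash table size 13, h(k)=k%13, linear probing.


Insert 73: h=8 -> slot 8
Insert 53: h=1 -> slot 1
Insert 69: h=4 -> slot 4
Insert 58: h=6 -> slot 6

Table: [None, 53, None, None, 69, None, 58, None, 73, None, None, None, None]


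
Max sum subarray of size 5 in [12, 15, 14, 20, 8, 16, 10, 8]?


[0:5]: 69
[1:6]: 73
[2:7]: 68
[3:8]: 62

Max: 73 at [1:6]


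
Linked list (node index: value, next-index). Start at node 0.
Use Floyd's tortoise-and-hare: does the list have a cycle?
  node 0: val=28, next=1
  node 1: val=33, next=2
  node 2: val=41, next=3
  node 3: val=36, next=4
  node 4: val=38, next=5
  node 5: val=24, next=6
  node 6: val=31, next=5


Floyd's tortoise (slow, +1) and hare (fast, +2):
  init: slow=0, fast=0
  step 1: slow=1, fast=2
  step 2: slow=2, fast=4
  step 3: slow=3, fast=6
  step 4: slow=4, fast=6
  step 5: slow=5, fast=6
  step 6: slow=6, fast=6
  slow == fast at node 6: cycle detected

Cycle: yes


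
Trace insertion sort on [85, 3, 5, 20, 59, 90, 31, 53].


Initial: [85, 3, 5, 20, 59, 90, 31, 53]
Insert 3: [3, 85, 5, 20, 59, 90, 31, 53]
Insert 5: [3, 5, 85, 20, 59, 90, 31, 53]
Insert 20: [3, 5, 20, 85, 59, 90, 31, 53]
Insert 59: [3, 5, 20, 59, 85, 90, 31, 53]
Insert 90: [3, 5, 20, 59, 85, 90, 31, 53]
Insert 31: [3, 5, 20, 31, 59, 85, 90, 53]
Insert 53: [3, 5, 20, 31, 53, 59, 85, 90]

Sorted: [3, 5, 20, 31, 53, 59, 85, 90]


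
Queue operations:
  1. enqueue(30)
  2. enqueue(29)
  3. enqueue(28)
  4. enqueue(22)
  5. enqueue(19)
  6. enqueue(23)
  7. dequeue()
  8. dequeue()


enqueue(30) -> [30]
enqueue(29) -> [30, 29]
enqueue(28) -> [30, 29, 28]
enqueue(22) -> [30, 29, 28, 22]
enqueue(19) -> [30, 29, 28, 22, 19]
enqueue(23) -> [30, 29, 28, 22, 19, 23]
dequeue()->30, [29, 28, 22, 19, 23]
dequeue()->29, [28, 22, 19, 23]

Final queue: [28, 22, 19, 23]


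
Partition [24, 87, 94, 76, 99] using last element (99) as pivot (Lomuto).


Pivot: 99
  24 <= 99: advance i (no swap)
  87 <= 99: advance i (no swap)
  94 <= 99: advance i (no swap)
  76 <= 99: advance i (no swap)
Place pivot at 4: [24, 87, 94, 76, 99]

Partitioned: [24, 87, 94, 76, 99]


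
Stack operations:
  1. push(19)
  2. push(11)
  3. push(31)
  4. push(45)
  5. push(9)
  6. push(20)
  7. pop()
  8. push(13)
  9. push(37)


push(19) -> [19]
push(11) -> [19, 11]
push(31) -> [19, 11, 31]
push(45) -> [19, 11, 31, 45]
push(9) -> [19, 11, 31, 45, 9]
push(20) -> [19, 11, 31, 45, 9, 20]
pop()->20, [19, 11, 31, 45, 9]
push(13) -> [19, 11, 31, 45, 9, 13]
push(37) -> [19, 11, 31, 45, 9, 13, 37]

Final stack: [19, 11, 31, 45, 9, 13, 37]


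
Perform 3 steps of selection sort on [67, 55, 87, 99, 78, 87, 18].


Initial: [67, 55, 87, 99, 78, 87, 18]
Step 1: min=18 at 6
  Swap: [18, 55, 87, 99, 78, 87, 67]
Step 2: min=55 at 1
  Swap: [18, 55, 87, 99, 78, 87, 67]
Step 3: min=67 at 6
  Swap: [18, 55, 67, 99, 78, 87, 87]

After 3 steps: [18, 55, 67, 99, 78, 87, 87]


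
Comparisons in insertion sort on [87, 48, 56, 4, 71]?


Algorithm: insertion sort
Input: [87, 48, 56, 4, 71]
Sorted: [4, 48, 56, 71, 87]

8


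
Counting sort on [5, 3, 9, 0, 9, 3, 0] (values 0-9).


Input: [5, 3, 9, 0, 9, 3, 0]
Counts: [2, 0, 0, 2, 0, 1, 0, 0, 0, 2]

Sorted: [0, 0, 3, 3, 5, 9, 9]


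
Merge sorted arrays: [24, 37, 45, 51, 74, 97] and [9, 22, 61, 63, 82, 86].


Take 9 from B
Take 22 from B
Take 24 from A
Take 37 from A
Take 45 from A
Take 51 from A
Take 61 from B
Take 63 from B
Take 74 from A
Take 82 from B
Take 86 from B

Merged: [9, 22, 24, 37, 45, 51, 61, 63, 74, 82, 86, 97]


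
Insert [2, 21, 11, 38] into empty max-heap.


Insert 2: [2]
Insert 21: [21, 2]
Insert 11: [21, 2, 11]
Insert 38: [38, 21, 11, 2]

Final heap: [38, 21, 11, 2]


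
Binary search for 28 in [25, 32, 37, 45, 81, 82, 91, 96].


Step 1: lo=0, hi=7, mid=3, val=45
Step 2: lo=0, hi=2, mid=1, val=32
Step 3: lo=0, hi=0, mid=0, val=25

Not found


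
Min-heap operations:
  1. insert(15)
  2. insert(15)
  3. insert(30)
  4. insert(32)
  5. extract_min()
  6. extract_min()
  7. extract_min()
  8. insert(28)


insert(15) -> [15]
insert(15) -> [15, 15]
insert(30) -> [15, 15, 30]
insert(32) -> [15, 15, 30, 32]
extract_min()->15, [15, 32, 30]
extract_min()->15, [30, 32]
extract_min()->30, [32]
insert(28) -> [28, 32]

Final heap: [28, 32]


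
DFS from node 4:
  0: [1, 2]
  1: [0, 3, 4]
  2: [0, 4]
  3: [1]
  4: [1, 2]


Visit 4, push [2, 1]
Visit 1, push [3, 0]
Visit 0, push [2]
Visit 2, push []
Visit 3, push []

DFS order: [4, 1, 0, 2, 3]


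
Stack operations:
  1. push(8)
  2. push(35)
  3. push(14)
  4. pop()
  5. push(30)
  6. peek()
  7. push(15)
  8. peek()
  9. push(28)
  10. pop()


push(8) -> [8]
push(35) -> [8, 35]
push(14) -> [8, 35, 14]
pop()->14, [8, 35]
push(30) -> [8, 35, 30]
peek()->30
push(15) -> [8, 35, 30, 15]
peek()->15
push(28) -> [8, 35, 30, 15, 28]
pop()->28, [8, 35, 30, 15]

Final stack: [8, 35, 30, 15]


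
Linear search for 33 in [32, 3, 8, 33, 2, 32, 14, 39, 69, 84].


i=0: 32!=33
i=1: 3!=33
i=2: 8!=33
i=3: 33==33 found!

Found at 3, 4 comps


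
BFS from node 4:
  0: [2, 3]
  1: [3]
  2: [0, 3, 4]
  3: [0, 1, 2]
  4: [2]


Visit 4, enqueue [2]
Visit 2, enqueue [0, 3]
Visit 0, enqueue []
Visit 3, enqueue [1]
Visit 1, enqueue []

BFS order: [4, 2, 0, 3, 1]


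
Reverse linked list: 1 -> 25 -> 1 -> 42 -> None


Step 1: curr=1, set curr.next=prev(None) | reversed so far: 1
Step 2: curr=25, set curr.next=prev(1) | reversed so far: 25 -> 1
Step 3: curr=1, set curr.next=prev(25) | reversed so far: 1 -> 25 -> 1
Step 4: curr=42, set curr.next=prev(1) | reversed so far: 42 -> 1 -> 25 -> 1

42 -> 1 -> 25 -> 1 -> None


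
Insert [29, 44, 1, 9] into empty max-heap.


Insert 29: [29]
Insert 44: [44, 29]
Insert 1: [44, 29, 1]
Insert 9: [44, 29, 1, 9]

Final heap: [44, 29, 1, 9]


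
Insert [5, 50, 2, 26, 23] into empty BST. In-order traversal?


Insert 5: root
Insert 50: R from 5
Insert 2: L from 5
Insert 26: R from 5 -> L from 50
Insert 23: R from 5 -> L from 50 -> L from 26

In-order: [2, 5, 23, 26, 50]


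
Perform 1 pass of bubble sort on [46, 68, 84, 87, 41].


Initial: [46, 68, 84, 87, 41]
Pass 1: [46, 68, 84, 41, 87] (1 swaps)

After 1 pass: [46, 68, 84, 41, 87]


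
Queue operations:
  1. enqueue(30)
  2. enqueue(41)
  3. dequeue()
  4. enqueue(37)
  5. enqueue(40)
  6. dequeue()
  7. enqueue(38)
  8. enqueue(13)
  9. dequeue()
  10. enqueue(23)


enqueue(30) -> [30]
enqueue(41) -> [30, 41]
dequeue()->30, [41]
enqueue(37) -> [41, 37]
enqueue(40) -> [41, 37, 40]
dequeue()->41, [37, 40]
enqueue(38) -> [37, 40, 38]
enqueue(13) -> [37, 40, 38, 13]
dequeue()->37, [40, 38, 13]
enqueue(23) -> [40, 38, 13, 23]

Final queue: [40, 38, 13, 23]


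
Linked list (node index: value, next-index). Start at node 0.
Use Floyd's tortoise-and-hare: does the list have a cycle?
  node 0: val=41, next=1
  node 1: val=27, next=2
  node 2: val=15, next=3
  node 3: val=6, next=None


Floyd's tortoise (slow, +1) and hare (fast, +2):
  init: slow=0, fast=0
  step 1: slow=1, fast=2
  step 2: fast 2->3->None, no cycle

Cycle: no


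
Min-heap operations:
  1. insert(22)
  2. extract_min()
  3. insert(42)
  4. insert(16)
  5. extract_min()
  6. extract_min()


insert(22) -> [22]
extract_min()->22, []
insert(42) -> [42]
insert(16) -> [16, 42]
extract_min()->16, [42]
extract_min()->42, []

Final heap: []


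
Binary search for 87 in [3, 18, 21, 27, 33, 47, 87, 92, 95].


Step 1: lo=0, hi=8, mid=4, val=33
Step 2: lo=5, hi=8, mid=6, val=87

Found at index 6


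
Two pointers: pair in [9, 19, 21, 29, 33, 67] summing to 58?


lo=0(9)+hi=5(67)=76
lo=0(9)+hi=4(33)=42
lo=1(19)+hi=4(33)=52
lo=2(21)+hi=4(33)=54
lo=3(29)+hi=4(33)=62

No pair found


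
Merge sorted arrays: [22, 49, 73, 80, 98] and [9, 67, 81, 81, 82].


Take 9 from B
Take 22 from A
Take 49 from A
Take 67 from B
Take 73 from A
Take 80 from A
Take 81 from B
Take 81 from B
Take 82 from B

Merged: [9, 22, 49, 67, 73, 80, 81, 81, 82, 98]


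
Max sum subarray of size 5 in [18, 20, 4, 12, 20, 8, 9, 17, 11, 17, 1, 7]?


[0:5]: 74
[1:6]: 64
[2:7]: 53
[3:8]: 66
[4:9]: 65
[5:10]: 62
[6:11]: 55
[7:12]: 53

Max: 74 at [0:5]


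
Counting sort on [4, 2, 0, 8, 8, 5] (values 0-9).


Input: [4, 2, 0, 8, 8, 5]
Counts: [1, 0, 1, 0, 1, 1, 0, 0, 2, 0]

Sorted: [0, 2, 4, 5, 8, 8]


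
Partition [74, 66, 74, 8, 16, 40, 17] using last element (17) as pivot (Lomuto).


Pivot: 17
  8 <= 17: swap -> [8, 66, 74, 74, 16, 40, 17]
  16 <= 17: swap -> [8, 16, 74, 74, 66, 40, 17]
Place pivot at 2: [8, 16, 17, 74, 66, 40, 74]

Partitioned: [8, 16, 17, 74, 66, 40, 74]


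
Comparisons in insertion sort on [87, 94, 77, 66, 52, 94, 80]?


Algorithm: insertion sort
Input: [87, 94, 77, 66, 52, 94, 80]
Sorted: [52, 66, 77, 80, 87, 94, 94]

15


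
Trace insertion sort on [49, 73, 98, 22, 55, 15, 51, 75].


Initial: [49, 73, 98, 22, 55, 15, 51, 75]
Insert 73: [49, 73, 98, 22, 55, 15, 51, 75]
Insert 98: [49, 73, 98, 22, 55, 15, 51, 75]
Insert 22: [22, 49, 73, 98, 55, 15, 51, 75]
Insert 55: [22, 49, 55, 73, 98, 15, 51, 75]
Insert 15: [15, 22, 49, 55, 73, 98, 51, 75]
Insert 51: [15, 22, 49, 51, 55, 73, 98, 75]
Insert 75: [15, 22, 49, 51, 55, 73, 75, 98]

Sorted: [15, 22, 49, 51, 55, 73, 75, 98]


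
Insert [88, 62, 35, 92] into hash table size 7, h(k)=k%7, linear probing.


Insert 88: h=4 -> slot 4
Insert 62: h=6 -> slot 6
Insert 35: h=0 -> slot 0
Insert 92: h=1 -> slot 1

Table: [35, 92, None, None, 88, None, 62]


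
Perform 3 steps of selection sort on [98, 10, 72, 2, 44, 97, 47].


Initial: [98, 10, 72, 2, 44, 97, 47]
Step 1: min=2 at 3
  Swap: [2, 10, 72, 98, 44, 97, 47]
Step 2: min=10 at 1
  Swap: [2, 10, 72, 98, 44, 97, 47]
Step 3: min=44 at 4
  Swap: [2, 10, 44, 98, 72, 97, 47]

After 3 steps: [2, 10, 44, 98, 72, 97, 47]


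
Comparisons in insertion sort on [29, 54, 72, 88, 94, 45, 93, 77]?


Algorithm: insertion sort
Input: [29, 54, 72, 88, 94, 45, 93, 77]
Sorted: [29, 45, 54, 72, 77, 88, 93, 94]

15


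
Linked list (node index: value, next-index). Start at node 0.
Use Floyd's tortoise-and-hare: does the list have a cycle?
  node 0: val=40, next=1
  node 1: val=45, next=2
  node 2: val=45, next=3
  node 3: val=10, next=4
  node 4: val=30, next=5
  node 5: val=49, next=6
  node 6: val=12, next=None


Floyd's tortoise (slow, +1) and hare (fast, +2):
  init: slow=0, fast=0
  step 1: slow=1, fast=2
  step 2: slow=2, fast=4
  step 3: slow=3, fast=6
  step 4: fast -> None, no cycle

Cycle: no


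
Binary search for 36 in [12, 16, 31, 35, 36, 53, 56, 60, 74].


Step 1: lo=0, hi=8, mid=4, val=36

Found at index 4


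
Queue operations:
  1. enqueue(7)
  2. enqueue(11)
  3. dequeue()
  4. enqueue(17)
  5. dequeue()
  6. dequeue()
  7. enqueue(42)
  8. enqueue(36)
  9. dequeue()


enqueue(7) -> [7]
enqueue(11) -> [7, 11]
dequeue()->7, [11]
enqueue(17) -> [11, 17]
dequeue()->11, [17]
dequeue()->17, []
enqueue(42) -> [42]
enqueue(36) -> [42, 36]
dequeue()->42, [36]

Final queue: [36]


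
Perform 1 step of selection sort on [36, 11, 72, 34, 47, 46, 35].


Initial: [36, 11, 72, 34, 47, 46, 35]
Step 1: min=11 at 1
  Swap: [11, 36, 72, 34, 47, 46, 35]

After 1 step: [11, 36, 72, 34, 47, 46, 35]


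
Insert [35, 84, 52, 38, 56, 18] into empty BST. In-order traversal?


Insert 35: root
Insert 84: R from 35
Insert 52: R from 35 -> L from 84
Insert 38: R from 35 -> L from 84 -> L from 52
Insert 56: R from 35 -> L from 84 -> R from 52
Insert 18: L from 35

In-order: [18, 35, 38, 52, 56, 84]


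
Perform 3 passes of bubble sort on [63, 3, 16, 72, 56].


Initial: [63, 3, 16, 72, 56]
Pass 1: [3, 16, 63, 56, 72] (3 swaps)
Pass 2: [3, 16, 56, 63, 72] (1 swaps)
Pass 3: [3, 16, 56, 63, 72] (0 swaps)

After 3 passes: [3, 16, 56, 63, 72]


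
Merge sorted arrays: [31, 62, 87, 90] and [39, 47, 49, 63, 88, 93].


Take 31 from A
Take 39 from B
Take 47 from B
Take 49 from B
Take 62 from A
Take 63 from B
Take 87 from A
Take 88 from B
Take 90 from A

Merged: [31, 39, 47, 49, 62, 63, 87, 88, 90, 93]


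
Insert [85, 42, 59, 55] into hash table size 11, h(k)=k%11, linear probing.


Insert 85: h=8 -> slot 8
Insert 42: h=9 -> slot 9
Insert 59: h=4 -> slot 4
Insert 55: h=0 -> slot 0

Table: [55, None, None, None, 59, None, None, None, 85, 42, None]


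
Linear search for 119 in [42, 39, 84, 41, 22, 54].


i=0: 42!=119
i=1: 39!=119
i=2: 84!=119
i=3: 41!=119
i=4: 22!=119
i=5: 54!=119

Not found, 6 comps


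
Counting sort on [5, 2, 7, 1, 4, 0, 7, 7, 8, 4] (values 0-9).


Input: [5, 2, 7, 1, 4, 0, 7, 7, 8, 4]
Counts: [1, 1, 1, 0, 2, 1, 0, 3, 1, 0]

Sorted: [0, 1, 2, 4, 4, 5, 7, 7, 7, 8]


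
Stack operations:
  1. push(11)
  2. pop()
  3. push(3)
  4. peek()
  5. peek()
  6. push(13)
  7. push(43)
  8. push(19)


push(11) -> [11]
pop()->11, []
push(3) -> [3]
peek()->3
peek()->3
push(13) -> [3, 13]
push(43) -> [3, 13, 43]
push(19) -> [3, 13, 43, 19]

Final stack: [3, 13, 43, 19]


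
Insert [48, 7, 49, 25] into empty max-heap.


Insert 48: [48]
Insert 7: [48, 7]
Insert 49: [49, 7, 48]
Insert 25: [49, 25, 48, 7]

Final heap: [49, 25, 48, 7]


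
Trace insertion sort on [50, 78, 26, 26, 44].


Initial: [50, 78, 26, 26, 44]
Insert 78: [50, 78, 26, 26, 44]
Insert 26: [26, 50, 78, 26, 44]
Insert 26: [26, 26, 50, 78, 44]
Insert 44: [26, 26, 44, 50, 78]

Sorted: [26, 26, 44, 50, 78]


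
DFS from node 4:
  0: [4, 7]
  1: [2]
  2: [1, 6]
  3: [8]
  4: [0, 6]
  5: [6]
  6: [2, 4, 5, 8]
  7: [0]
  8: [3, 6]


Visit 4, push [6, 0]
Visit 0, push [7]
Visit 7, push []
Visit 6, push [8, 5, 2]
Visit 2, push [1]
Visit 1, push []
Visit 5, push []
Visit 8, push [3]
Visit 3, push []

DFS order: [4, 0, 7, 6, 2, 1, 5, 8, 3]


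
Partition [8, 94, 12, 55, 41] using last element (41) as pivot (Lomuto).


Pivot: 41
  8 <= 41: advance i (no swap)
  12 <= 41: swap -> [8, 12, 94, 55, 41]
Place pivot at 2: [8, 12, 41, 55, 94]

Partitioned: [8, 12, 41, 55, 94]


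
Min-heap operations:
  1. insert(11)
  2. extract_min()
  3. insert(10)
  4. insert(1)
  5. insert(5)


insert(11) -> [11]
extract_min()->11, []
insert(10) -> [10]
insert(1) -> [1, 10]
insert(5) -> [1, 10, 5]

Final heap: [1, 10, 5]


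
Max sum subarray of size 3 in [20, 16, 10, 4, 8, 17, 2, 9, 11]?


[0:3]: 46
[1:4]: 30
[2:5]: 22
[3:6]: 29
[4:7]: 27
[5:8]: 28
[6:9]: 22

Max: 46 at [0:3]


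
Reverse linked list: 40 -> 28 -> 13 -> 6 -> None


Step 1: curr=40, set curr.next=prev(None) | reversed so far: 40
Step 2: curr=28, set curr.next=prev(40) | reversed so far: 28 -> 40
Step 3: curr=13, set curr.next=prev(28) | reversed so far: 13 -> 28 -> 40
Step 4: curr=6, set curr.next=prev(13) | reversed so far: 6 -> 13 -> 28 -> 40

6 -> 13 -> 28 -> 40 -> None


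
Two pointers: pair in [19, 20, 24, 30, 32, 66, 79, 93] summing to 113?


lo=0(19)+hi=7(93)=112
lo=1(20)+hi=7(93)=113

Yes: 20+93=113


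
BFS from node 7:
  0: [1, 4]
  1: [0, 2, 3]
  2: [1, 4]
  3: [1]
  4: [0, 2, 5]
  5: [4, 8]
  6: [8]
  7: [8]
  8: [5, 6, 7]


Visit 7, enqueue [8]
Visit 8, enqueue [5, 6]
Visit 5, enqueue [4]
Visit 6, enqueue []
Visit 4, enqueue [0, 2]
Visit 0, enqueue [1]
Visit 2, enqueue []
Visit 1, enqueue [3]
Visit 3, enqueue []

BFS order: [7, 8, 5, 6, 4, 0, 2, 1, 3]


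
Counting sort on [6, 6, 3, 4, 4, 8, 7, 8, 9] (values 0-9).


Input: [6, 6, 3, 4, 4, 8, 7, 8, 9]
Counts: [0, 0, 0, 1, 2, 0, 2, 1, 2, 1]

Sorted: [3, 4, 4, 6, 6, 7, 8, 8, 9]


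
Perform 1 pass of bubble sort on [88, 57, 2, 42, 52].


Initial: [88, 57, 2, 42, 52]
Pass 1: [57, 2, 42, 52, 88] (4 swaps)

After 1 pass: [57, 2, 42, 52, 88]


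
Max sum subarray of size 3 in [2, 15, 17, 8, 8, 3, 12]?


[0:3]: 34
[1:4]: 40
[2:5]: 33
[3:6]: 19
[4:7]: 23

Max: 40 at [1:4]


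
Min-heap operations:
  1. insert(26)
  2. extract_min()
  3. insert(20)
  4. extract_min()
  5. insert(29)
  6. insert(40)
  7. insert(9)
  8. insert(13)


insert(26) -> [26]
extract_min()->26, []
insert(20) -> [20]
extract_min()->20, []
insert(29) -> [29]
insert(40) -> [29, 40]
insert(9) -> [9, 40, 29]
insert(13) -> [9, 13, 29, 40]

Final heap: [9, 13, 29, 40]


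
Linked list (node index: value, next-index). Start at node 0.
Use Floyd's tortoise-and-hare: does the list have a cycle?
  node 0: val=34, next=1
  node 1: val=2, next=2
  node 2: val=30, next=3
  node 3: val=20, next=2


Floyd's tortoise (slow, +1) and hare (fast, +2):
  init: slow=0, fast=0
  step 1: slow=1, fast=2
  step 2: slow=2, fast=2
  slow == fast at node 2: cycle detected

Cycle: yes


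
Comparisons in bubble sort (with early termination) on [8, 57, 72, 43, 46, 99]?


Algorithm: bubble sort (with early termination)
Input: [8, 57, 72, 43, 46, 99]
Sorted: [8, 43, 46, 57, 72, 99]

12


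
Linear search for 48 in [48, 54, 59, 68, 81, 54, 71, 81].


i=0: 48==48 found!

Found at 0, 1 comps


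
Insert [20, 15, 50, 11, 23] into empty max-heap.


Insert 20: [20]
Insert 15: [20, 15]
Insert 50: [50, 15, 20]
Insert 11: [50, 15, 20, 11]
Insert 23: [50, 23, 20, 11, 15]

Final heap: [50, 23, 20, 11, 15]


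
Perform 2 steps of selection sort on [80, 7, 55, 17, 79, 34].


Initial: [80, 7, 55, 17, 79, 34]
Step 1: min=7 at 1
  Swap: [7, 80, 55, 17, 79, 34]
Step 2: min=17 at 3
  Swap: [7, 17, 55, 80, 79, 34]

After 2 steps: [7, 17, 55, 80, 79, 34]


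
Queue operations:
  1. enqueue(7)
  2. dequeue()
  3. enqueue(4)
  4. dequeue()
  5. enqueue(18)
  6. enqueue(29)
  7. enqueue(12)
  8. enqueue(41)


enqueue(7) -> [7]
dequeue()->7, []
enqueue(4) -> [4]
dequeue()->4, []
enqueue(18) -> [18]
enqueue(29) -> [18, 29]
enqueue(12) -> [18, 29, 12]
enqueue(41) -> [18, 29, 12, 41]

Final queue: [18, 29, 12, 41]


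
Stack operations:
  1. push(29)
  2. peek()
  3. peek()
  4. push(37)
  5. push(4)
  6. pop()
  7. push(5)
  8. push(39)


push(29) -> [29]
peek()->29
peek()->29
push(37) -> [29, 37]
push(4) -> [29, 37, 4]
pop()->4, [29, 37]
push(5) -> [29, 37, 5]
push(39) -> [29, 37, 5, 39]

Final stack: [29, 37, 5, 39]


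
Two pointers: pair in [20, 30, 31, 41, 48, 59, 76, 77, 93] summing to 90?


lo=0(20)+hi=8(93)=113
lo=0(20)+hi=7(77)=97
lo=0(20)+hi=6(76)=96
lo=0(20)+hi=5(59)=79
lo=1(30)+hi=5(59)=89
lo=2(31)+hi=5(59)=90

Yes: 31+59=90


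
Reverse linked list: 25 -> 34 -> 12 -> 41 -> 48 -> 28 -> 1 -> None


Step 1: curr=25, set curr.next=prev(None) | reversed so far: 25
Step 2: curr=34, set curr.next=prev(25) | reversed so far: 34 -> 25
Step 3: curr=12, set curr.next=prev(34) | reversed so far: 12 -> 34 -> 25
Step 4: curr=41, set curr.next=prev(12) | reversed so far: 41 -> 12 -> 34 -> 25
Step 5: curr=48, set curr.next=prev(41) | reversed so far: 48 -> 41 -> 12 -> 34 -> 25
Step 6: curr=28, set curr.next=prev(48) | reversed so far: 28 -> 48 -> 41 -> 12 -> 34 -> 25
Step 7: curr=1, set curr.next=prev(28) | reversed so far: 1 -> 28 -> 48 -> 41 -> 12 -> 34 -> 25

1 -> 28 -> 48 -> 41 -> 12 -> 34 -> 25 -> None


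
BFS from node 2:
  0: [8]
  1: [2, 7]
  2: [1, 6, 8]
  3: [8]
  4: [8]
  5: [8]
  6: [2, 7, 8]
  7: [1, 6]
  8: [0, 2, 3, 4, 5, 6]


Visit 2, enqueue [1, 6, 8]
Visit 1, enqueue [7]
Visit 6, enqueue []
Visit 8, enqueue [0, 3, 4, 5]
Visit 7, enqueue []
Visit 0, enqueue []
Visit 3, enqueue []
Visit 4, enqueue []
Visit 5, enqueue []

BFS order: [2, 1, 6, 8, 7, 0, 3, 4, 5]


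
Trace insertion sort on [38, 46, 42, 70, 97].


Initial: [38, 46, 42, 70, 97]
Insert 46: [38, 46, 42, 70, 97]
Insert 42: [38, 42, 46, 70, 97]
Insert 70: [38, 42, 46, 70, 97]
Insert 97: [38, 42, 46, 70, 97]

Sorted: [38, 42, 46, 70, 97]


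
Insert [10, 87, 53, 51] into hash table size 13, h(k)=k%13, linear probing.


Insert 10: h=10 -> slot 10
Insert 87: h=9 -> slot 9
Insert 53: h=1 -> slot 1
Insert 51: h=12 -> slot 12

Table: [None, 53, None, None, None, None, None, None, None, 87, 10, None, 51]


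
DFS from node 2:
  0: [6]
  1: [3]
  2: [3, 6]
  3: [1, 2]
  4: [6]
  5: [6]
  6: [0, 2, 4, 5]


Visit 2, push [6, 3]
Visit 3, push [1]
Visit 1, push []
Visit 6, push [5, 4, 0]
Visit 0, push []
Visit 4, push []
Visit 5, push []

DFS order: [2, 3, 1, 6, 0, 4, 5]


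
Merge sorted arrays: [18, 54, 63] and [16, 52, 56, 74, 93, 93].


Take 16 from B
Take 18 from A
Take 52 from B
Take 54 from A
Take 56 from B
Take 63 from A

Merged: [16, 18, 52, 54, 56, 63, 74, 93, 93]


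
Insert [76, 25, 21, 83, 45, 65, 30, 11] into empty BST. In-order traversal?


Insert 76: root
Insert 25: L from 76
Insert 21: L from 76 -> L from 25
Insert 83: R from 76
Insert 45: L from 76 -> R from 25
Insert 65: L from 76 -> R from 25 -> R from 45
Insert 30: L from 76 -> R from 25 -> L from 45
Insert 11: L from 76 -> L from 25 -> L from 21

In-order: [11, 21, 25, 30, 45, 65, 76, 83]


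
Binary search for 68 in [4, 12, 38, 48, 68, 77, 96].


Step 1: lo=0, hi=6, mid=3, val=48
Step 2: lo=4, hi=6, mid=5, val=77
Step 3: lo=4, hi=4, mid=4, val=68

Found at index 4


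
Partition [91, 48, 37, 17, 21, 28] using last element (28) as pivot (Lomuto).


Pivot: 28
  17 <= 28: swap -> [17, 48, 37, 91, 21, 28]
  21 <= 28: swap -> [17, 21, 37, 91, 48, 28]
Place pivot at 2: [17, 21, 28, 91, 48, 37]

Partitioned: [17, 21, 28, 91, 48, 37]


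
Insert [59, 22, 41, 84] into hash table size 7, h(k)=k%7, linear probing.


Insert 59: h=3 -> slot 3
Insert 22: h=1 -> slot 1
Insert 41: h=6 -> slot 6
Insert 84: h=0 -> slot 0

Table: [84, 22, None, 59, None, None, 41]


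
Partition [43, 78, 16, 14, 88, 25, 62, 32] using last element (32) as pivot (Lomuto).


Pivot: 32
  16 <= 32: swap -> [16, 78, 43, 14, 88, 25, 62, 32]
  14 <= 32: swap -> [16, 14, 43, 78, 88, 25, 62, 32]
  25 <= 32: swap -> [16, 14, 25, 78, 88, 43, 62, 32]
Place pivot at 3: [16, 14, 25, 32, 88, 43, 62, 78]

Partitioned: [16, 14, 25, 32, 88, 43, 62, 78]


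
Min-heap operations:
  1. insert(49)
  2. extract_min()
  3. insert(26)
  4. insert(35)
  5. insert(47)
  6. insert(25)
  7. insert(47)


insert(49) -> [49]
extract_min()->49, []
insert(26) -> [26]
insert(35) -> [26, 35]
insert(47) -> [26, 35, 47]
insert(25) -> [25, 26, 47, 35]
insert(47) -> [25, 26, 47, 35, 47]

Final heap: [25, 26, 47, 35, 47]


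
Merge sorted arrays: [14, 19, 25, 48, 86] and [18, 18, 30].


Take 14 from A
Take 18 from B
Take 18 from B
Take 19 from A
Take 25 from A
Take 30 from B

Merged: [14, 18, 18, 19, 25, 30, 48, 86]


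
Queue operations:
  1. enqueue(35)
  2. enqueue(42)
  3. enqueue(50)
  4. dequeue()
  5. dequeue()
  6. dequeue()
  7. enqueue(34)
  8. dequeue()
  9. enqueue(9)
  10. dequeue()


enqueue(35) -> [35]
enqueue(42) -> [35, 42]
enqueue(50) -> [35, 42, 50]
dequeue()->35, [42, 50]
dequeue()->42, [50]
dequeue()->50, []
enqueue(34) -> [34]
dequeue()->34, []
enqueue(9) -> [9]
dequeue()->9, []

Final queue: []


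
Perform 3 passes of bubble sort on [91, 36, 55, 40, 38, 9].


Initial: [91, 36, 55, 40, 38, 9]
Pass 1: [36, 55, 40, 38, 9, 91] (5 swaps)
Pass 2: [36, 40, 38, 9, 55, 91] (3 swaps)
Pass 3: [36, 38, 9, 40, 55, 91] (2 swaps)

After 3 passes: [36, 38, 9, 40, 55, 91]


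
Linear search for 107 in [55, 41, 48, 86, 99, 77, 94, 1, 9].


i=0: 55!=107
i=1: 41!=107
i=2: 48!=107
i=3: 86!=107
i=4: 99!=107
i=5: 77!=107
i=6: 94!=107
i=7: 1!=107
i=8: 9!=107

Not found, 9 comps


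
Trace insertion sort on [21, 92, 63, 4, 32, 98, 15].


Initial: [21, 92, 63, 4, 32, 98, 15]
Insert 92: [21, 92, 63, 4, 32, 98, 15]
Insert 63: [21, 63, 92, 4, 32, 98, 15]
Insert 4: [4, 21, 63, 92, 32, 98, 15]
Insert 32: [4, 21, 32, 63, 92, 98, 15]
Insert 98: [4, 21, 32, 63, 92, 98, 15]
Insert 15: [4, 15, 21, 32, 63, 92, 98]

Sorted: [4, 15, 21, 32, 63, 92, 98]


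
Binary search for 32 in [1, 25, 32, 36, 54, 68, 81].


Step 1: lo=0, hi=6, mid=3, val=36
Step 2: lo=0, hi=2, mid=1, val=25
Step 3: lo=2, hi=2, mid=2, val=32

Found at index 2
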